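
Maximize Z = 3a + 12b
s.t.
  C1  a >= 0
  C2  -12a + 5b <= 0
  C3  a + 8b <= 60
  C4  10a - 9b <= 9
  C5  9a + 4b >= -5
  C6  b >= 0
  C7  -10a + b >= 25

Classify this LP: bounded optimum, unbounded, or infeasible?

infeasible

The boundaries a = 0 and -12a + 5b = 0 meet at (0, 0), but that point violates -10a + b ≥ 25. Every candidate vertex is excluded by some other constraint, so the feasible region is empty.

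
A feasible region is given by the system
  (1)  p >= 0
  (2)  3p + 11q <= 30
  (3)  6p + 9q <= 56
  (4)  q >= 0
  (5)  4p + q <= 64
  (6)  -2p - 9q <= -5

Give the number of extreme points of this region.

Of the 15 pairwise boundary intersections, those satisfying every inequality are:
  (0, 30/11)
  (0, 5/9)
  (346/39, 4/13)
  (28/3, 0)
  (5/2, 0)

5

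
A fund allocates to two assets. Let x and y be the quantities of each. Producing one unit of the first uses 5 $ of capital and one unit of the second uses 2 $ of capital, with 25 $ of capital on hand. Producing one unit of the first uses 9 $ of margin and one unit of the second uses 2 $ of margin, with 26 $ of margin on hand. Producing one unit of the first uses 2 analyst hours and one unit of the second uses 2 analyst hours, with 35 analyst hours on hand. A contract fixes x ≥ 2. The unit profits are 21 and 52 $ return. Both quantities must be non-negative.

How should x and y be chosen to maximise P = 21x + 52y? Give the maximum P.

Vertices and P = 21x + 52y:
  (26/9, 0) → P = 182/3
  (2, 0) → P = 42
  (2, 4) → P = 250

The optimum lies where 9x + 2y = 26 and x = 2.
Solving simultaneously gives x = 2, y = 4.

x = 2, y = 4, maximum P = 250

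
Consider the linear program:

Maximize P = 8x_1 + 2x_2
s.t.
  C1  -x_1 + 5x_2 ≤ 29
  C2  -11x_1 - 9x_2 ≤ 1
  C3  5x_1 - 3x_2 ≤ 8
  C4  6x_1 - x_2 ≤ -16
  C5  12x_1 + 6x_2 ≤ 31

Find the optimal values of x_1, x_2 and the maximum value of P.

x_1 = -51/29, x_2 = 158/29, maximum P = -92/29

Feasible corners and P = 8x_1 + 2x_2:
  (-133/32, 159/32) → P = -373/16
  (-51/29, 158/29) → P = -92/29
  (-29/13, 34/13) → P = -164/13

At the optimal vertex, -x_1 + 5x_2 = 29 and 6x_1 - x_2 = -16.
Solving simultaneously gives x_1 = -51/29, x_2 = 158/29.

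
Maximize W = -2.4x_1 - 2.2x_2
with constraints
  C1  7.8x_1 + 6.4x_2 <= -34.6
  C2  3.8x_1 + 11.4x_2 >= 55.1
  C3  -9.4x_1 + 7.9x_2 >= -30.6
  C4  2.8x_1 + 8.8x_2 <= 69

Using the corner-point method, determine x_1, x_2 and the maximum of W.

Vertices and W = -2.4x_1 - 2.2x_2:
  (-983/85, 1477/170) → W = 1469/170
  (-4663/317, 15877/1268) → W = 49177/6340
  (-397/2, 71) → W = 1601/5

The binding constraints are 3.8x_1 + 11.4x_2 = 55.1 and 2.8x_1 + 8.8x_2 = 69.
Solving simultaneously gives x_1 = -397/2, x_2 = 71.

x_1 = -198.5, x_2 = 71, maximum W = 320.2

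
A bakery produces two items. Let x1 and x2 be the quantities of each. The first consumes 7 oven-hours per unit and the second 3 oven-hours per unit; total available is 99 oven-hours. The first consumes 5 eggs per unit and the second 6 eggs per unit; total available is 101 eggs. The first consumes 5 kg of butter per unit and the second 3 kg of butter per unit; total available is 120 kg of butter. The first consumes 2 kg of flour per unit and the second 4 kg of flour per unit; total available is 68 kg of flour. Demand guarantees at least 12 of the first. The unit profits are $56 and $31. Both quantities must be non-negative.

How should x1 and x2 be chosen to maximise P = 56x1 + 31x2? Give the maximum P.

x1 = 12, x2 = 5, maximum P = 827

Feasible corners and P = 56x1 + 31x2:
  (99/7, 0) → P = 792
  (12, 0) → P = 672
  (12, 5) → P = 827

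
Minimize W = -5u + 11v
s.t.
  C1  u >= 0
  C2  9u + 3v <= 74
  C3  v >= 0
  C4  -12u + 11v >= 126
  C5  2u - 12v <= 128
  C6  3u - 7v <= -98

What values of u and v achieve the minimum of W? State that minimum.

u = 28/9, v = 46/3, minimum W = 1378/9

Feasible corners and W = -5u + 11v:
  (0, 74/3) → W = 814/3
  (0, 14) → W = 154
  (28/9, 46/3) → W = 1378/9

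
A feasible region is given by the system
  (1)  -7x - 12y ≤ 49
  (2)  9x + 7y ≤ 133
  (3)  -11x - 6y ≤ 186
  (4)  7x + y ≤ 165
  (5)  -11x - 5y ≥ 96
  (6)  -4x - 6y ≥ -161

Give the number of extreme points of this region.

4

The feasible vertices (each the meet of two boundaries and inside every other half-plane) are:
  (-323/15, 763/90)
  (-907/97, 133/97)
  (-347/7, 2515/42)
  (-1381/46, 2155/46)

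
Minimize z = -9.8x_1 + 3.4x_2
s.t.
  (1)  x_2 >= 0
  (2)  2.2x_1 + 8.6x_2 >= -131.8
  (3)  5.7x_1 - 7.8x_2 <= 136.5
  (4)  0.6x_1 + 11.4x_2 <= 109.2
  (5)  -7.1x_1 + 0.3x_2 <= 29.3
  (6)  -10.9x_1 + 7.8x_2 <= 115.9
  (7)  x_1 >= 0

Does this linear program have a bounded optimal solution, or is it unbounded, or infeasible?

bounded optimum

Feasible corners and z = -9.8x_1 + 3.4x_2:
  (455/19, 0) → z = -4459/19
  (0, 0) → z = 0
  (4459/129, 1001/129) → z = -67158/215
  (0, 182/19) → z = 3094/95
The feasible region has finitely many vertices and no improving ray; the minimum is -67158/215 at (4459/129, 1001/129).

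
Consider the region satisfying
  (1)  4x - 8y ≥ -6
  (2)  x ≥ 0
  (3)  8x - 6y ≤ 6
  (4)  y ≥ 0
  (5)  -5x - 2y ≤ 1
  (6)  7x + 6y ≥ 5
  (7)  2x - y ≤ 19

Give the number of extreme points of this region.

Of the 21 pairwise boundary intersections, those satisfying every inequality are:
  (21/10, 9/5)
  (1/20, 31/40)
  (3/4, 0)
  (5/7, 0)

4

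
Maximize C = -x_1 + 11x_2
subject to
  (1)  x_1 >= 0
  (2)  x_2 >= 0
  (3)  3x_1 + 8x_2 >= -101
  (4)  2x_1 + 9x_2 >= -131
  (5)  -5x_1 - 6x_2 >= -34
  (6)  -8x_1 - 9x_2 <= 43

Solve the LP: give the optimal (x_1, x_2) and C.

x_1 = 0, x_2 = 17/3, maximum C = 187/3

Feasible corners and C = -x_1 + 11x_2:
  (0, 0) → C = 0
  (0, 17/3) → C = 187/3
  (34/5, 0) → C = -34/5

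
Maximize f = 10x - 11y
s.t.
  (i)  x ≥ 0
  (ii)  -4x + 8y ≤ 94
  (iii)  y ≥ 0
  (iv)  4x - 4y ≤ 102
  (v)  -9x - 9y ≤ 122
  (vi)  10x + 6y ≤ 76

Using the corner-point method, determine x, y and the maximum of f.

x = 38/5, y = 0, maximum f = 76

Corner points and f = 10x - 11y:
  (0, 47/4) → f = -517/4
  (0, 0) → f = 0
  (11/26, 311/26) → f = -3311/26
  (38/5, 0) → f = 76

The binding constraints are y = 0 and 10x + 6y = 76.
Solving simultaneously gives x = 38/5, y = 0.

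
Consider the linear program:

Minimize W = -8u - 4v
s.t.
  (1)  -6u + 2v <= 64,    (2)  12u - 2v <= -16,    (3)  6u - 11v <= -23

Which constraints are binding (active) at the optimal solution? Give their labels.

(1) and (2)

Feasible corners and W = -8u - 4v:
  (8, 56) → W = -288
  (-329/27, -41/9) → W = 3124/27
  (-13/12, 3/2) → W = 8/3

The minimum is at (8, 56). Substituting into each constraint, equality holds for (1) and (2); the remaining constraints have slack.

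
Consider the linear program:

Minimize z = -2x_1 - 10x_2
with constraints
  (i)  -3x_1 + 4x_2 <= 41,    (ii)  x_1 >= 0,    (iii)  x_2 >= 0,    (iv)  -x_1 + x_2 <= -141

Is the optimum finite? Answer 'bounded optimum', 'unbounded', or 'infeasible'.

From the feasible point (605, 464), moving in the direction (4, 3) keeps every constraint satisfied while z decreases without bound.

unbounded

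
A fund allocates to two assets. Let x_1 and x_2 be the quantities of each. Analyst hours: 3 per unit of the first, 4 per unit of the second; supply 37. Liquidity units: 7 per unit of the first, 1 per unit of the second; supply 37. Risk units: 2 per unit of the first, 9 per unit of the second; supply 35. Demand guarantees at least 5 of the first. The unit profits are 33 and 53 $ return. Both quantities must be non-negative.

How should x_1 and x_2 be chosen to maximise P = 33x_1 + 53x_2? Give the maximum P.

x_1 = 5, x_2 = 2, maximum P = 271

Feasible corners and P = 33x_1 + 53x_2:
  (37/7, 0) → P = 1221/7
  (5, 0) → P = 165
  (5, 2) → P = 271

The binding constraints are 7x_1 + x_2 = 37 and x_1 = 5.
Solving simultaneously gives x_1 = 5, x_2 = 2.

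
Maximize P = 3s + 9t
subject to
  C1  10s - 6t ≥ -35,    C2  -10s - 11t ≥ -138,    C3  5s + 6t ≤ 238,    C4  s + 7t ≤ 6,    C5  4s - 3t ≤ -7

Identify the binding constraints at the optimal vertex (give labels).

C4 and C5

Feasible corners and P = 3s + 9t:
  (-11/4, 5/4) → P = 3
  (-21/2, -35/3) → P = -273/2
  (-1, 1) → P = 6

The maximum is at (-1, 1). Substituting into each constraint, equality holds for C4 and C5; the remaining constraints have slack.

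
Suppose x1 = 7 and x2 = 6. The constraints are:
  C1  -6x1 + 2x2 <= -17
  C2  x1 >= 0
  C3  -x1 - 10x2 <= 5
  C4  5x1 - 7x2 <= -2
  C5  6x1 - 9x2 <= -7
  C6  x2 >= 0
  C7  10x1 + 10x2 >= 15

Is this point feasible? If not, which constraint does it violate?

feasible

C1: -30 ≤ -17 ✓
C2: 7 ≥ 0 ✓
C3: -67 ≤ 5 ✓
C4: -7 ≤ -2 ✓
C5: -12 ≤ -7 ✓
C6: 6 ≥ 0 ✓
C7: 130 ≥ 15 ✓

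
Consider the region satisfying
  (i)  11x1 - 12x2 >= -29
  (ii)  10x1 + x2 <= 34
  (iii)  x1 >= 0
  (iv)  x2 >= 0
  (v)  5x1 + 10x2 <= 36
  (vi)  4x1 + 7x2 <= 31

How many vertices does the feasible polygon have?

Of the 15 pairwise boundary intersections, those satisfying every inequality are:
  (0, 29/12)
  (71/85, 541/170)
  (17/5, 0)
  (16/5, 2)
  (0, 0)

5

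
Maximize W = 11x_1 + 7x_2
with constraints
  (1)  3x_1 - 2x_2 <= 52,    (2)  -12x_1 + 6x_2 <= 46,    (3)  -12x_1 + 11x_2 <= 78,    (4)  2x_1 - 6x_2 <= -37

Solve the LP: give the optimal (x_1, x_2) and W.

Extreme points and W = 11x_1 + 7x_2:
  (728/9, 286/3) → W = 14014/9
  (193/7, 215/14) → W = 5751/14
  (-19/30, 32/5) → W = 227/6
  (-9/10, 88/15) → W = 187/6

The binding constraints are 3x_1 - 2x_2 = 52 and -12x_1 + 11x_2 = 78.
Solving simultaneously gives x_1 = 728/9, x_2 = 286/3.

x_1 = 728/9, x_2 = 286/3, maximum W = 14014/9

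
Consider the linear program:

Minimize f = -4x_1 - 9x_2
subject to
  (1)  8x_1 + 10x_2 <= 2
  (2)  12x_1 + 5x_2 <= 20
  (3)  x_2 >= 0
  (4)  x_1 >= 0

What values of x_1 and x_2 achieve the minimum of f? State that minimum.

Feasible corners and f = -4x_1 - 9x_2:
  (1/4, 0) → f = -1
  (0, 1/5) → f = -9/5
  (0, 0) → f = 0

The binding constraints are 8x_1 + 10x_2 = 2 and x_1 = 0.
Solving simultaneously gives x_1 = 0, x_2 = 1/5.

x_1 = 0, x_2 = 1/5, minimum f = -9/5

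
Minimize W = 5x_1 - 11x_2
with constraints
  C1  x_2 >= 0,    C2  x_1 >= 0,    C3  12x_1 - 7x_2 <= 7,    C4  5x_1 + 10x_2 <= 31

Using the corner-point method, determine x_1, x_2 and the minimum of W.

Corner points and W = 5x_1 - 11x_2:
  (0, 0) → W = 0
  (7/12, 0) → W = 35/12
  (0, 31/10) → W = -341/10
  (287/155, 337/155) → W = -2272/155

The optimum lies where x_1 = 0 and 5x_1 + 10x_2 = 31.
Solving simultaneously gives x_1 = 0, x_2 = 31/10.

x_1 = 0, x_2 = 31/10, minimum W = -341/10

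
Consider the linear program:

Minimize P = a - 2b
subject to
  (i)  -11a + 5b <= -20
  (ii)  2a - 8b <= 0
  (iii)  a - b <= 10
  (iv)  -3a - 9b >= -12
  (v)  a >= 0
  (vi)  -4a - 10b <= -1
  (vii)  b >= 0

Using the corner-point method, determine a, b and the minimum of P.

The optimum lies where -11a + 5b = -20 and -3a - 9b = -12.
Solving simultaneously gives a = 40/19, b = 12/19.

a = 40/19, b = 12/19, minimum P = 16/19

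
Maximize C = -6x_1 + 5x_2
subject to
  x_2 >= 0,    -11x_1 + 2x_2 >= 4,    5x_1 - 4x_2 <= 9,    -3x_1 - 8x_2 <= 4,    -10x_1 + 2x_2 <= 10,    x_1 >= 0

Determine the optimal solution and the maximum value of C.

Vertices and C = -6x_1 + 5x_2:
  (6, 35) → C = 139
  (0, 2) → C = 10
  (0, 5) → C = 25

At the optimal vertex, -11x_1 + 2x_2 = 4 and -10x_1 + 2x_2 = 10.
Solving simultaneously gives x_1 = 6, x_2 = 35.

x_1 = 6, x_2 = 35, maximum C = 139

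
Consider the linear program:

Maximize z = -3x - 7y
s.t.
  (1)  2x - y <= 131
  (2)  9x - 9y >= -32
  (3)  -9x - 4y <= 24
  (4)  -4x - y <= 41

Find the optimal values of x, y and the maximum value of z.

x = 500/17, y = -1227/17, maximum z = 417

Corner points and z = -3x - 7y:
  (1211/9, 1243/9) → z = -12334/9
  (500/17, -1227/17) → z = 417
  (-344/117, 8/13) → z = 176/39

The binding constraints are 2x - y = 131 and -9x - 4y = 24.
Solving simultaneously gives x = 500/17, y = -1227/17.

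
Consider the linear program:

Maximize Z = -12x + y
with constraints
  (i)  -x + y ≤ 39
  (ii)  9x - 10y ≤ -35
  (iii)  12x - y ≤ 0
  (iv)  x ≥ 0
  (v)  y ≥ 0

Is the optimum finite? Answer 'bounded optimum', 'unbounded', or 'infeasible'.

Feasible corners and Z = -12x + y:
  (39/11, 468/11) → Z = 0
  (0, 39) → Z = 39
  (35/111, 140/37) → Z = 0
  (0, 7/2) → Z = 7/2
The feasible region has finitely many vertices and no improving ray; the maximum is 39 at (0, 39).

bounded optimum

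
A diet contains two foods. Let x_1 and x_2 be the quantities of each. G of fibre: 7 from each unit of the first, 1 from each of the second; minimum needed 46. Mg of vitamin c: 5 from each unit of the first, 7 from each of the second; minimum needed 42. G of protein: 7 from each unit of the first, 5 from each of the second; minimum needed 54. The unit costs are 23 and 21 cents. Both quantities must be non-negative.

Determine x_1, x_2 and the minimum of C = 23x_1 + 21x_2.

Vertices and C = 23x_1 + 21x_2:
  (0, 46) → C = 966
  (42/5, 0) → C = 966/5
  (44/7, 2) → C = 1306/7
  (7, 1) → C = 182
The feasible region is unbounded (it extends along (0, 1), (1, 0)), but C strictly increases along every unbounded feasible direction, so there is no improving ray and the minimum is attained at a vertex.

The optimum lies where 5x_1 + 7x_2 = 42 and 7x_1 + 5x_2 = 54.
Solving simultaneously gives x_1 = 7, x_2 = 1.

x_1 = 7, x_2 = 1, minimum C = 182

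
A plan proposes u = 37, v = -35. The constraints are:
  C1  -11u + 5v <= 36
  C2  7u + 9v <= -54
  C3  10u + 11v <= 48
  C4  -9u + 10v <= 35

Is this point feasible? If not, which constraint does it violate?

C1: -582 ≤ 36 ✓
C2: -56 ≤ -54 ✓
C3: -15 ≤ 48 ✓
C4: -683 ≤ 35 ✓

feasible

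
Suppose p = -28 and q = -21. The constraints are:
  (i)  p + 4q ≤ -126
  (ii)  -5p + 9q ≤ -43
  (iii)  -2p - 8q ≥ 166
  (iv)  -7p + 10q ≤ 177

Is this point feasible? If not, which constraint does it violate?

Constraint (i): p + 4q = -112, which is not ≤ -126. All other constraints are satisfied.

not feasible — violates (i)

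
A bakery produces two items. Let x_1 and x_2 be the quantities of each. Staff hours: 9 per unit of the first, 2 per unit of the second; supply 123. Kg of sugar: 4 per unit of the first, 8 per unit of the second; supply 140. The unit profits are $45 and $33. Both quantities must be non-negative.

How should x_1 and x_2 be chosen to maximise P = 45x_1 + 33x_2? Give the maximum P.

At the optimal vertex, 9x_1 + 2x_2 = 123 and 4x_1 + 8x_2 = 140.
Solving simultaneously gives x_1 = 11, x_2 = 12.

x_1 = 11, x_2 = 12, maximum P = 891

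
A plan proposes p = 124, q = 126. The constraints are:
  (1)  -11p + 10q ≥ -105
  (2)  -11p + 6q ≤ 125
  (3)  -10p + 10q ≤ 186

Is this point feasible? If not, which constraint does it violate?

(1): -104 ≥ -105 ✓
(2): -608 ≤ 125 ✓
(3): 20 ≤ 186 ✓

feasible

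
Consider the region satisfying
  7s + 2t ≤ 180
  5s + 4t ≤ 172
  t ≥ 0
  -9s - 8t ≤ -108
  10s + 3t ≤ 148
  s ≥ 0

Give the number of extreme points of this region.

Pairwise boundary intersections that survive every other constraint:
  (76/25, 196/5)
  (0, 43)
  (12, 0)
  (74/5, 0)
  (0, 27/2)

5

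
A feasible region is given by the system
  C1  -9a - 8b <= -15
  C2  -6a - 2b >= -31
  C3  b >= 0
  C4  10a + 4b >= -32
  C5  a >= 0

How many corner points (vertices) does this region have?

Intersecting each pair of boundary lines and keeping only the points that satisfy every inequality leaves:
  (5/3, 0)
  (0, 15/8)
  (31/6, 0)
  (0, 31/2)

4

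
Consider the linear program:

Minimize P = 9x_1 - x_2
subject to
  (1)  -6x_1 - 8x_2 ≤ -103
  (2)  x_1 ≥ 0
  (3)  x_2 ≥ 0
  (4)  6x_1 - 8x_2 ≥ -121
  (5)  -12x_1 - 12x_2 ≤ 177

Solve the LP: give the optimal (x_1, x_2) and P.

Extreme points and P = 9x_1 - x_2:
  (0, 103/8) → P = -103/8
  (103/6, 0) → P = 309/2
  (0, 121/8) → P = -121/8
The feasible region is unbounded (it extends along (4, 3), (1, 0)), but P strictly increases along every unbounded feasible direction, so there is no improving ray and the minimum is attained at a vertex.

x_1 = 0, x_2 = 121/8, minimum P = -121/8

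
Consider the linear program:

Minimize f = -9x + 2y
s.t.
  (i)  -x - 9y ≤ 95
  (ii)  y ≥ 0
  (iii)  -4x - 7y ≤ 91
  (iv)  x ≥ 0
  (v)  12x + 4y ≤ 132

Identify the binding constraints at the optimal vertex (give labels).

Corner points and f = -9x + 2y:
  (0, 0) → f = 0
  (11, 0) → f = -99
  (0, 33) → f = 66

The minimum is at (11, 0). Substituting into each constraint, equality holds for (ii) and (v); the remaining constraints have slack.

(ii) and (v)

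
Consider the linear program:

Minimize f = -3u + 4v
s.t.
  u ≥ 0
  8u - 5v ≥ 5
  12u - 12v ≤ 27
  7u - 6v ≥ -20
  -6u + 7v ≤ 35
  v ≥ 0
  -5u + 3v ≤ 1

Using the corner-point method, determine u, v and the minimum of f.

u = 9/4, v = 0, minimum f = -27/4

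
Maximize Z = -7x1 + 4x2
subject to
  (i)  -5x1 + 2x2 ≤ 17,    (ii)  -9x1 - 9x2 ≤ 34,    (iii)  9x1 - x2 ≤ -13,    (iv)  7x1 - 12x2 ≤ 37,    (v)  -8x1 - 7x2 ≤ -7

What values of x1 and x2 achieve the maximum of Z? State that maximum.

x1 = -9/13, x2 = 88/13, maximum Z = 415/13

Vertices and Z = -7x1 + 4x2:
  (-9/13, 88/13) → Z = 415/13
  (-35/17, 57/17) → Z = 473/17
  (-84/71, 167/71) → Z = 1256/71

At the optimal vertex, -5x1 + 2x2 = 17 and 9x1 - x2 = -13.
Solving simultaneously gives x1 = -9/13, x2 = 88/13.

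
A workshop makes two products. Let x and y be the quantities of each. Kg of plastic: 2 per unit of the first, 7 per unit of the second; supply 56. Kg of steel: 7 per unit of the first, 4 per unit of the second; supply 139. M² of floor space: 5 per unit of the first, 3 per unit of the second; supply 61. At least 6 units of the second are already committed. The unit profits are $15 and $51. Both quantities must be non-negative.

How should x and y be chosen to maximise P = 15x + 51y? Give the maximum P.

x = 7, y = 6, maximum P = 411

Extreme points and P = 15x + 51y:
  (0, 8) → P = 408
  (0, 6) → P = 306
  (7, 6) → P = 411

The optimum lies where 2x + 7y = 56 and y = 6.
Solving simultaneously gives x = 7, y = 6.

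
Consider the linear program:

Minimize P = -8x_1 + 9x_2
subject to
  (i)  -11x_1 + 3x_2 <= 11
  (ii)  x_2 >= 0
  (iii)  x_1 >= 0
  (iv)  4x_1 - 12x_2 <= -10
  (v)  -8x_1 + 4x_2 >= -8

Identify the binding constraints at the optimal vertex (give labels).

Corner points and P = -8x_1 + 9x_2:
  (0, 11/3) → P = 33
  (0, 5/6) → P = 15/2
  (17/10, 7/5) → P = -1
The feasible region is unbounded (it extends along (1, 2), (3, 11)), but P strictly increases along every unbounded feasible direction, so there is no improving ray and the minimum is attained at a vertex.

The minimum is at (17/10, 7/5). Substituting into each constraint, equality holds for (iv) and (v); the remaining constraints have slack.

(iv) and (v)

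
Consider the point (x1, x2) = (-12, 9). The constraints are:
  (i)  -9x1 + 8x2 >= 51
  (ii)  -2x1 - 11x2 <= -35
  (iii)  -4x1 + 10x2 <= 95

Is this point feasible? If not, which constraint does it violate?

not feasible — violates (iii)

Constraint (iii): -4x1 + 10x2 = 138, which is not ≤ 95. All other constraints are satisfied.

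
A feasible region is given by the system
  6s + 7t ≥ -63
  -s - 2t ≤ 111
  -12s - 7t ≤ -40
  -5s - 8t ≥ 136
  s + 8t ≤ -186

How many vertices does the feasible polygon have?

3

Of the 10 pairwise boundary intersections, those satisfying every inequality are:
  (651/5, -603/5)
  (448/13, -501/13)
  (308, -419/2)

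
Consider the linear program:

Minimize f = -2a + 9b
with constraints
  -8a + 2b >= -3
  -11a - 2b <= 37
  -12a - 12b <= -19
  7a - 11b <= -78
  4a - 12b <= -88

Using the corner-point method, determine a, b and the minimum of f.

The feasible region is unbounded (it extends along (-2, 11), (1, 4)), but f strictly increases along every unbounded feasible direction, so there is no improving ray and the minimum is attained at a vertex.

a = -69/16, b = 283/48, minimum f = 987/16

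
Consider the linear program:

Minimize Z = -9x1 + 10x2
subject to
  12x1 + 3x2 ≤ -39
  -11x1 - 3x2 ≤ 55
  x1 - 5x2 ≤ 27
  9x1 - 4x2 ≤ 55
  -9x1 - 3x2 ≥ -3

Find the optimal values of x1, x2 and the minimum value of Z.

Extreme points and Z = -9x1 + 10x2:
  (-38/21, -121/21) → Z = -124/3
  (-14, 43) → Z = 556
  (-97/29, -176/29) → Z = -887/29
  (-29, 88) → Z = 1141

The optimum lies where 12x1 + 3x2 = -39 and x1 - 5x2 = 27.
Solving simultaneously gives x1 = -38/21, x2 = -121/21.

x1 = -38/21, x2 = -121/21, minimum Z = -124/3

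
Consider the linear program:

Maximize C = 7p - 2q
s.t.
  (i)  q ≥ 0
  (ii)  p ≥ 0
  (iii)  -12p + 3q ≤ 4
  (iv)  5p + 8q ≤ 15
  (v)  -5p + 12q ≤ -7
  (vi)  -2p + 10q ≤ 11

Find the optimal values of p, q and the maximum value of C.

Corner points and C = 7p - 2q:
  (3, 0) → C = 21
  (7/5, 0) → C = 49/5
  (59/25, 2/5) → C = 393/25

The binding constraints are q = 0 and 5p + 8q = 15.
Solving simultaneously gives p = 3, q = 0.

p = 3, q = 0, maximum C = 21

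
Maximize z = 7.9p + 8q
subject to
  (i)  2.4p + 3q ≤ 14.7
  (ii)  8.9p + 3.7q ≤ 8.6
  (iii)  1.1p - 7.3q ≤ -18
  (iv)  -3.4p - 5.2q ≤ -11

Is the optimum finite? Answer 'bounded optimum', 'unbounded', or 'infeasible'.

Vertices and z = 7.9p + 8q:
  (-953/594, 3673/594) → z = 72851/1980
  (-191/3452, 8483/3452) → z = 663551/34520
  (-665/1527, 3665/1527) → z = 48133/3054
The feasible region has finitely many vertices and no improving ray; the maximum is 72851/1980 at (-953/594, 3673/594).

bounded optimum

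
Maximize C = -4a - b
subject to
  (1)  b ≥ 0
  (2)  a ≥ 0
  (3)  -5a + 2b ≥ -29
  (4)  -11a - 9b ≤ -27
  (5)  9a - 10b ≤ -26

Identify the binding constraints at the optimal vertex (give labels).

(2) and (4)

Corner points and C = -4a - b:
  (0, 3) → C = -3
  (171/16, 391/32) → C = -1759/32
  (36/191, 529/191) → C = -673/191
The feasible region is unbounded (it extends along (0, 1), (2, 5)), but C strictly decreases along every unbounded feasible direction, so there is no improving ray and the maximum is attained at a vertex.

The maximum is at (0, 3). Substituting into each constraint, equality holds for (2) and (4); the remaining constraints have slack.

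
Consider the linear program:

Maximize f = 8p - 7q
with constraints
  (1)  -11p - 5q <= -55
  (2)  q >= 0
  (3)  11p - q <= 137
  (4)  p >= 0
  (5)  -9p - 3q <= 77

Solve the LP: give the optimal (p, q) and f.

The feasible region is unbounded (it extends along (0, 1), (1, 11)), but f strictly decreases along every unbounded feasible direction, so there is no improving ray and the maximum is attained at a vertex.

The binding constraints are q = 0 and 11p - q = 137.
Solving simultaneously gives p = 137/11, q = 0.

p = 137/11, q = 0, maximum f = 1096/11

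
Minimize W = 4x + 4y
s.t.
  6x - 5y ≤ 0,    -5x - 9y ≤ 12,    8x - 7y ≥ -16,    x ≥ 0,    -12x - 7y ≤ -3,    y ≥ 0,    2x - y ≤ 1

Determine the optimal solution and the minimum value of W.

Extreme points and W = 4x + 4y:
  (5/34, 3/17) → W = 22/17
  (5/4, 3/2) → W = 11
  (0, 16/7) → W = 64/7
  (23/6, 20/3) → W = 42
  (0, 3/7) → W = 12/7

The optimum lies where 6x - 5y = 0 and -12x - 7y = -3.
Solving simultaneously gives x = 5/34, y = 3/17.

x = 5/34, y = 3/17, minimum W = 22/17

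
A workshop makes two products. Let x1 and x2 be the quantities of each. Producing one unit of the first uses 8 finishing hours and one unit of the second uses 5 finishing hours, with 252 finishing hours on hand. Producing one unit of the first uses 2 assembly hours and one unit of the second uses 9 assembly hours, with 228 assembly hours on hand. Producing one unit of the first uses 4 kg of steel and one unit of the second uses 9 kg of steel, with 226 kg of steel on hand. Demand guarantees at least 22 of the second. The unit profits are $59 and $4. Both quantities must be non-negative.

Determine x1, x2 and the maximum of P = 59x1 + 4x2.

x1 = 7, x2 = 22, maximum P = 501

The optimum lies where 4x1 + 9x2 = 226 and x2 = 22.
Solving simultaneously gives x1 = 7, x2 = 22.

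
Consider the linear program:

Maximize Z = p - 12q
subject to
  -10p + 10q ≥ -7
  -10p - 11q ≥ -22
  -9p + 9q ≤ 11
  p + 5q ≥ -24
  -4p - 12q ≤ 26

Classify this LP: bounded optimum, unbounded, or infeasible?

Extreme points and Z = p - 12q:
  (99/70, 5/7) → Z = -501/70
  (-11/10, -9/5) → Z = 41/2
  (11/27, 44/27) → Z = -517/27
  (-61/24, -95/72) → Z = 319/24
The feasible region has finitely many vertices and no improving ray; the maximum is 41/2 at (-11/10, -9/5).

bounded optimum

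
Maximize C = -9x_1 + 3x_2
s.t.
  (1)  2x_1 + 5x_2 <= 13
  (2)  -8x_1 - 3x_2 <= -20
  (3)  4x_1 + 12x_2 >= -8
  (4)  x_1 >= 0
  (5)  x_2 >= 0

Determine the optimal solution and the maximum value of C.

x_1 = 61/34, x_2 = 32/17, maximum C = -21/2

The binding constraints are 2x_1 + 5x_2 = 13 and -8x_1 - 3x_2 = -20.
Solving simultaneously gives x_1 = 61/34, x_2 = 32/17.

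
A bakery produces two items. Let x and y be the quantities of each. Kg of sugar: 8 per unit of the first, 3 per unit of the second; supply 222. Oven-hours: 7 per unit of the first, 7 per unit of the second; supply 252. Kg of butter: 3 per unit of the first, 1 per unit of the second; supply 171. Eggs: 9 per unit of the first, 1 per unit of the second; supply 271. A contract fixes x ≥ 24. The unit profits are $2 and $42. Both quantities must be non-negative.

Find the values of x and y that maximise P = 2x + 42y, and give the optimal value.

The binding constraints are 8x + 3y = 222 and x = 24.
Solving simultaneously gives x = 24, y = 10.

x = 24, y = 10, maximum P = 468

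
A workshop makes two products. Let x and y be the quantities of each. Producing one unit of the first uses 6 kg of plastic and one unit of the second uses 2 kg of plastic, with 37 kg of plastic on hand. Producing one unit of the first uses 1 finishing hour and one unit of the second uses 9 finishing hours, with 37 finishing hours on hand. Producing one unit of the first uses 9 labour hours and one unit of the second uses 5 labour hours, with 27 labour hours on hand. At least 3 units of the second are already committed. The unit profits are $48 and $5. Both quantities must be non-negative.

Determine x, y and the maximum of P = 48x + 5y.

x = 4/3, y = 3, maximum P = 79

The binding constraints are 9x + 5y = 27 and y = 3.
Solving simultaneously gives x = 4/3, y = 3.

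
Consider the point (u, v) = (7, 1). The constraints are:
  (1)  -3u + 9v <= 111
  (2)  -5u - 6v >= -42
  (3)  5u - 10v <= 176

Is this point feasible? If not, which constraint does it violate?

(1): -12 ≤ 111 ✓
(2): -41 ≥ -42 ✓
(3): 25 ≤ 176 ✓

feasible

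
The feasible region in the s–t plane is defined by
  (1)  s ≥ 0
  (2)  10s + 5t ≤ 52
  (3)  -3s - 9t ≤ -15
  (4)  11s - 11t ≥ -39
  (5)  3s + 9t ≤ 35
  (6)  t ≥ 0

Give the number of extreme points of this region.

Intersecting each pair of boundary lines and keeping only the points that satisfy every inequality leaves:
  (0, 5/3)
  (0, 39/11)
  (293/75, 194/75)
  (26/5, 0)
  (5, 0)
  (17/66, 251/66)

6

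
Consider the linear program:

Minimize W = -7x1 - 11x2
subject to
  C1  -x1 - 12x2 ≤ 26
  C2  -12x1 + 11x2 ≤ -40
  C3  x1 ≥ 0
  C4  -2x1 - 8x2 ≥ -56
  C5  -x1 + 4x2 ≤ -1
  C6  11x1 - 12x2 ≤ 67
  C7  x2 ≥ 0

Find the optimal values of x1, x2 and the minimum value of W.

x1 = 8, x2 = 7/4, minimum W = -301/4

Feasible corners and W = -7x1 - 11x2:
  (149/37, 28/37) → W = -1351/37
  (10/3, 0) → W = -70/3
  (8, 7/4) → W = -301/4
  (67/11, 0) → W = -469/11

The optimum lies where -x1 + 4x2 = -1 and 11x1 - 12x2 = 67.
Solving simultaneously gives x1 = 8, x2 = 7/4.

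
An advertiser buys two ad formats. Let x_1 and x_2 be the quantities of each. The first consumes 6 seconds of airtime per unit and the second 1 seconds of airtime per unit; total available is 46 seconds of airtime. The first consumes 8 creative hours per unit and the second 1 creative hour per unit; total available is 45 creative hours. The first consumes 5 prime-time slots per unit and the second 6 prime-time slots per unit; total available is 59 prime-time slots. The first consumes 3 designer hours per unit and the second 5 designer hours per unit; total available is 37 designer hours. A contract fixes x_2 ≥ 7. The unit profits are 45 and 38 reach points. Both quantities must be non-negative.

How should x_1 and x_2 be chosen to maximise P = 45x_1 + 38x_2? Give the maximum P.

x_1 = 2/3, x_2 = 7, maximum P = 296

Vertices and P = 45x_1 + 38x_2:
  (0, 37/5) → P = 1406/5
  (0, 7) → P = 266
  (2/3, 7) → P = 296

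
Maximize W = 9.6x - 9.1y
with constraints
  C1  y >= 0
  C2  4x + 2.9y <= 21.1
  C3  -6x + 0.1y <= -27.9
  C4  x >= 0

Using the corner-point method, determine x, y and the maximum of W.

Corner points and W = 9.6x - 9.1y:
  (211/40, 0) → W = 1266/25
  (93/20, 0) → W = 1116/25
  (4151/890, 75/89) → W = 165123/4450

x = 5.275, y = 0, maximum W = 50.64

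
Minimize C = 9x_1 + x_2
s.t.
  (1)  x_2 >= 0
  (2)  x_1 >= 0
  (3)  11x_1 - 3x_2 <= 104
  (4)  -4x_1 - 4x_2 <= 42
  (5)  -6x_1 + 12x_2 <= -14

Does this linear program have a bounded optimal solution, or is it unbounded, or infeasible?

bounded optimum

Feasible corners and C = 9x_1 + x_2:
  (104/11, 0) → C = 936/11
  (7/3, 0) → C = 21
  (201/19, 235/57) → C = 298/3
The feasible region has finitely many vertices and no improving ray; the minimum is 21 at (7/3, 0).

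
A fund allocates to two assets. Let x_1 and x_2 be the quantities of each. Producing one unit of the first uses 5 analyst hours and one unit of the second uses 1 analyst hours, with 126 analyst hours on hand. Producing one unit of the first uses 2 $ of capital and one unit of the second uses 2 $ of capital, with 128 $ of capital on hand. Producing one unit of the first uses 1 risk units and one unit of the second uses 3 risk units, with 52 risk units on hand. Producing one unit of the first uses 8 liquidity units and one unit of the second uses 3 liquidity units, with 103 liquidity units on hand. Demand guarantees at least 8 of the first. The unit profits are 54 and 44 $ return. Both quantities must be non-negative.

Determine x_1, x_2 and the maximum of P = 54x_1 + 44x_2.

x_1 = 8, x_2 = 13, maximum P = 1004

Feasible corners and P = 54x_1 + 44x_2:
  (103/8, 0) → P = 2781/4
  (8, 0) → P = 432
  (8, 13) → P = 1004

At the optimal vertex, 8x_1 + 3x_2 = 103 and x_1 = 8.
Solving simultaneously gives x_1 = 8, x_2 = 13.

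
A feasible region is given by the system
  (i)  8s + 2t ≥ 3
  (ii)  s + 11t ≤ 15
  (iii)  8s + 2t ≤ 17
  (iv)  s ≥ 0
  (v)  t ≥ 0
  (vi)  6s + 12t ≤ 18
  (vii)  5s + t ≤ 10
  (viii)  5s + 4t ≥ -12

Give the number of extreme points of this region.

Pairwise boundary intersections that survive every other constraint:
  (3/86, 117/86)
  (3/8, 0)
  (1/3, 4/3)
  (2, 0)
  (17/9, 5/9)

5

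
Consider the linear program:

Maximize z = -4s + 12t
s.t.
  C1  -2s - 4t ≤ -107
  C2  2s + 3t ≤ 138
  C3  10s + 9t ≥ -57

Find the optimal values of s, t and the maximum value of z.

Vertices and z = -4s + 12t:
  (231/2, -31) → z = -834
  (-1191/22, 592/11) → z = 9486/11
  (-471/4, 249/2) → z = 1965

s = -471/4, t = 249/2, maximum z = 1965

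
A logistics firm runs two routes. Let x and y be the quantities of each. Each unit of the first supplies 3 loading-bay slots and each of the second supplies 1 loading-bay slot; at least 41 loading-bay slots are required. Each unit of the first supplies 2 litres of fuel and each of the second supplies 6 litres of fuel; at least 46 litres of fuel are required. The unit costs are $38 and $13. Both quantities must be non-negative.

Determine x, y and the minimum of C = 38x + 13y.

x = 25/2, y = 7/2, minimum C = 1041/2

Extreme points and C = 38x + 13y:
  (0, 41) → C = 533
  (23, 0) → C = 874
  (25/2, 7/2) → C = 1041/2
The feasible region is unbounded (it extends along (0, 1), (1, 0)), but C strictly increases along every unbounded feasible direction, so there is no improving ray and the minimum is attained at a vertex.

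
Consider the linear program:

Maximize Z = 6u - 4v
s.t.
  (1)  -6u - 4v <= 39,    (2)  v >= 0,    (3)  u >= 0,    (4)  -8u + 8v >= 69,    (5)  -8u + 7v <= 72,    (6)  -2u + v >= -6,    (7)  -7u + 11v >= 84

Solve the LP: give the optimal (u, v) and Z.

u = 117/8, v = 93/4, maximum Z = -21/4

Feasible corners and Z = 6u - 4v:
  (0, 69/8) → Z = -69/2
  (0, 72/7) → Z = -288/7
  (117/8, 93/4) → Z = -21/4
  (19, 32) → Z = -14

The binding constraints are -8u + 8v = 69 and -2u + v = -6.
Solving simultaneously gives u = 117/8, v = 93/4.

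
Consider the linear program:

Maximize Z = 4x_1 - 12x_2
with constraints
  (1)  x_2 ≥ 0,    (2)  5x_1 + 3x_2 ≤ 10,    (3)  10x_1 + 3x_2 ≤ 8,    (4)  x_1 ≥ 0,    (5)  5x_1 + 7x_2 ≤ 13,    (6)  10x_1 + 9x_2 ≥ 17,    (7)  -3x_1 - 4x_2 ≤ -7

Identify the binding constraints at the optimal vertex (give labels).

Vertices and Z = 4x_1 - 12x_2:
  (17/55, 18/11) → Z = -92/5
  (7/20, 3/2) → Z = -83/5
  (2/25, 9/5) → Z = -532/25

The maximum is at (7/20, 3/2). Substituting into each constraint, equality holds for (3) and (6); the remaining constraints have slack.

(3) and (6)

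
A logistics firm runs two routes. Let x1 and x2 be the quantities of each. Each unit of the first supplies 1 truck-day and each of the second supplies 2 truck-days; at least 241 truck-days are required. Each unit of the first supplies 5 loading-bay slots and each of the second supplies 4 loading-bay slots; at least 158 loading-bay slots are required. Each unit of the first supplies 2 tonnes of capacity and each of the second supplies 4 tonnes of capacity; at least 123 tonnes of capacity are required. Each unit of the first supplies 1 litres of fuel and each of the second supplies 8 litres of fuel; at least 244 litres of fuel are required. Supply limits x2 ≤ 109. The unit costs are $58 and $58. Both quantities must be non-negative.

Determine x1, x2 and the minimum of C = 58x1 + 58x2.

x1 = 23, x2 = 109, minimum C = 7656

Corner points and C = 58x1 + 58x2:
  (244, 0) → C = 14152
  (240, 1/2) → C = 13949
  (23, 109) → C = 7656
The feasible region is unbounded (it extends along (1, 0)), but C strictly increases along every unbounded feasible direction, so there is no improving ray and the minimum is attained at a vertex.

The optimum lies where x1 + 2x2 = 241 and x2 = 109.
Solving simultaneously gives x1 = 23, x2 = 109.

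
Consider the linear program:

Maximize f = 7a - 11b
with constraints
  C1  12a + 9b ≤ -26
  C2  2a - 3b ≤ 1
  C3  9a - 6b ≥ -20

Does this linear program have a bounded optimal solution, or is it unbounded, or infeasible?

bounded optimum

Corner points and f = 7a - 11b:
  (-23/18, -32/27) → f = 221/54
  (-112/51, 2/51) → f = -806/51
  (-22/5, -49/15) → f = 77/15
The feasible region has finitely many vertices and no improving ray; the maximum is 77/15 at (-22/5, -49/15).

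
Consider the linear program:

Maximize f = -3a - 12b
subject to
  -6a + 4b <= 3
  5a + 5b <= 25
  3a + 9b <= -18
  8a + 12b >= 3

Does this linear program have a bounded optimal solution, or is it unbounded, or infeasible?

bounded optimum

Vertices and f = -3a - 12b:
  (21/2, -11/2) → f = 69/2
  (57/4, -37/4) → f = 273/4
  (27/4, -17/4) → f = 123/4
The feasible region has finitely many vertices and no improving ray; the maximum is 273/4 at (57/4, -37/4).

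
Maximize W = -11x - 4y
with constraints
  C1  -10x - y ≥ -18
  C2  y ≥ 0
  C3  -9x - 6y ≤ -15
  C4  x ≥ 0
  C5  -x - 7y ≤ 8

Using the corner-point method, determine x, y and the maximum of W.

Vertices and W = -11x - 4y:
  (9/5, 0) → W = -99/5
  (0, 18) → W = -72
  (5/3, 0) → W = -55/3
  (0, 5/2) → W = -10

x = 0, y = 5/2, maximum W = -10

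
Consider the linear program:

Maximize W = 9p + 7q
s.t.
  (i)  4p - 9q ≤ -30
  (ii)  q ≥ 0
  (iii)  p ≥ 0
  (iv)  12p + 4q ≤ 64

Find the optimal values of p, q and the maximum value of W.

p = 0, q = 16, maximum W = 112

Extreme points and W = 9p + 7q:
  (0, 10/3) → W = 70/3
  (114/31, 154/31) → W = 2104/31
  (0, 16) → W = 112

The optimum lies where p = 0 and 12p + 4q = 64.
Solving simultaneously gives p = 0, q = 16.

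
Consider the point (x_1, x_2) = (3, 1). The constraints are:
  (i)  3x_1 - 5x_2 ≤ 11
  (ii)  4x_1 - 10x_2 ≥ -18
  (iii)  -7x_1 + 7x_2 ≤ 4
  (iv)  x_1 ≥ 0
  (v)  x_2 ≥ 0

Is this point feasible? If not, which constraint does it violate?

(i): 4 ≤ 11 ✓
(ii): 2 ≥ -18 ✓
(iii): -14 ≤ 4 ✓
(iv): 3 ≥ 0 ✓
(v): 1 ≥ 0 ✓

feasible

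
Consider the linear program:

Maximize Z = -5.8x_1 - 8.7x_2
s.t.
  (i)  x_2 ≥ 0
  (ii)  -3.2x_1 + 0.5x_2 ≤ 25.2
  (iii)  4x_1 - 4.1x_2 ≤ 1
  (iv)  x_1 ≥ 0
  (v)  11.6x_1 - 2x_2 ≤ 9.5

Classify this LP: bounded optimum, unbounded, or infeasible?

bounded optimum

Feasible corners and Z = -5.8x_1 - 8.7x_2:
  (0.25, 0) → Z = -1.45
  (0, 0) → Z = 0
  (0, 50.4) → Z = -438.48
  (3695/3956, 660/989) → Z = -44399/3956
The feasible region has finitely many vertices and no improving ray; the maximum is 0 at (0, 0).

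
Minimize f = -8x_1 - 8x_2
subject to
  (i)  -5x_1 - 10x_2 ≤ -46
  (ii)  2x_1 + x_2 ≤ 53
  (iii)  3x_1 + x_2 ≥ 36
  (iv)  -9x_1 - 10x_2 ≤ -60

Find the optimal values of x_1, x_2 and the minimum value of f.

x_1 = -17, x_2 = 87, minimum f = -560

Extreme points and f = -8x_1 - 8x_2:
  (484/15, -173/15) → f = -2488/15
  (314/25, -42/25) → f = -2176/25
  (-17, 87) → f = -560

At the optimal vertex, 2x_1 + x_2 = 53 and 3x_1 + x_2 = 36.
Solving simultaneously gives x_1 = -17, x_2 = 87.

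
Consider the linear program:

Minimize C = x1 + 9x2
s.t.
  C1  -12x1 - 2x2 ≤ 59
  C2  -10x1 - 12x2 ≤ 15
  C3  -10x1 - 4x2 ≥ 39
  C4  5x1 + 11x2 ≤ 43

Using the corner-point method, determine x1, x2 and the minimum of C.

x1 = -51/10, x2 = 3, minimum C = 219/10

Extreme points and C = x1 + 9x2:
  (-339/62, 205/62) → C = 753/31
  (-79/14, 61/14) → C = 235/7
  (-51/10, 3) → C = 219/10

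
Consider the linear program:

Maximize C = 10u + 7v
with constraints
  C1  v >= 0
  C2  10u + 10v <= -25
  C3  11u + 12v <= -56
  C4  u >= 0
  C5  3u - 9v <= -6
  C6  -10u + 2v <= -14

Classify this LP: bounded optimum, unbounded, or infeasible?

infeasible

The boundaries 3u - 9v = -6 and -10u + 2v = -14 meet at (23/14, 17/14), but that point violates 10u + 10v ≤ -25. Every candidate vertex is excluded by some other constraint, so the feasible region is empty.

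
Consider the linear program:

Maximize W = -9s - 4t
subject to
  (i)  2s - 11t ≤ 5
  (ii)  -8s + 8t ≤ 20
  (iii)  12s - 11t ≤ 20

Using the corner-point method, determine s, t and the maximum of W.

s = -65/18, t = -10/9, maximum W = 665/18

Vertices and W = -9s - 4t:
  (-65/18, -10/9) → W = 665/18
  (3/2, -2/11) → W = -281/22
  (95/2, 50) → W = -1255/2

The optimum lies where 2s - 11t = 5 and -8s + 8t = 20.
Solving simultaneously gives s = -65/18, t = -10/9.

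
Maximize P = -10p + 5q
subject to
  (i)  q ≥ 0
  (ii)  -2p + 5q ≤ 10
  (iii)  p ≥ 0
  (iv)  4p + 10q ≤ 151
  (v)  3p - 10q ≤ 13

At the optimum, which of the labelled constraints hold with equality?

Feasible corners and P = -10p + 5q:
  (0, 0) → P = 0
  (13/3, 0) → P = -130/3
  (0, 2) → P = 10
  (131/8, 171/20) → P = -121
  (164/7, 401/70) → P = -2879/14

The maximum is at (0, 2). Substituting into each constraint, equality holds for (ii) and (iii); the remaining constraints have slack.

(ii) and (iii)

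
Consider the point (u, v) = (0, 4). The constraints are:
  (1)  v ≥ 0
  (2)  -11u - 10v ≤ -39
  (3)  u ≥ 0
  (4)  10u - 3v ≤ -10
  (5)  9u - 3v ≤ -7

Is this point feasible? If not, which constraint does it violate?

feasible

(1): 4 ≥ 0 ✓
(2): -40 ≤ -39 ✓
(3): 0 ≥ 0 ✓
(4): -12 ≤ -10 ✓
(5): -12 ≤ -7 ✓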